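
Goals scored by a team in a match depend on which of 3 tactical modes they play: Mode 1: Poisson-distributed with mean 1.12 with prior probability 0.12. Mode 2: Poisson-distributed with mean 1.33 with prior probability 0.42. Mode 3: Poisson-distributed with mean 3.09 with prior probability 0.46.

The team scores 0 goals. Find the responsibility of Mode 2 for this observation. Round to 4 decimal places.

The responsibility of component k is π_k f_k(x) divided by Σ_j π_j f_j(x).
Component likelihoods at x = 0 goals:
  f_1 = 0.32628
  f_2 = 0.264477
  f_3 = 0.045502
Unnormalised posteriors:
  π_1·f_1 = 0.12 × 0.32628 = 0.0391536
  π_2·f_2 = 0.42 × 0.264477 = 0.11108
  π_3·f_3 = 0.46 × 0.045502 = 0.0209309
Sum: 0.0391536 + 0.11108 + 0.0209309 = 0.171165
P(Mode 2 | data) ≈ 0.6490

0.6490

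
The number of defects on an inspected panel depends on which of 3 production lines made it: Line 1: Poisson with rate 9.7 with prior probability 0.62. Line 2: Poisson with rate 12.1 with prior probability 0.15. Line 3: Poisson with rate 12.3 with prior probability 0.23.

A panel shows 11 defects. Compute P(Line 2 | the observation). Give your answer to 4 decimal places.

0.1537

The responsibility of component k is P(Z=k) f_k(x) divided by Σ_j P(Z=j) f_j(x).
Poisson probabilities:
  L_1 = e^(−9.7)·9.7^11/11! = 0.109819
  L_2 = e^(−12.1)·12.1^11/11! = 0.113376
  L_3 = e^(−12.3)·12.3^11/11! = 0.111168
Unnormalised posteriors:
  P(Z=1)·L_1 = 0.62 × 0.109819 = 0.0680877
  P(Z=2)·L_2 = 0.15 × 0.113376 = 0.0170064
  P(Z=3)·L_3 = 0.23 × 0.111168 = 0.0255686
Denominator: 0.0680877 + 0.0170064 + 0.0255686 = 0.110663
P(Line 2 | 11 defects) ≈ 0.1537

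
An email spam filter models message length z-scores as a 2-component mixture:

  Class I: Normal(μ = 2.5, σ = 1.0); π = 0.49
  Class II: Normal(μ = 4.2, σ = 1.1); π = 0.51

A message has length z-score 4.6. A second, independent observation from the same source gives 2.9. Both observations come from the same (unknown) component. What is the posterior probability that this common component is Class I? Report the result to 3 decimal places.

P(component k | x) = P(Z=k)·f_k(x) / marginal(x), where marginal(x) = Σ_j P(Z=j)·f_j(x).
Since both observations come from the same component, the likelihood for component k is f_k(x₁)·f_k(x₂).
  L_I = [(1/(1.0·√(2π)))·exp(−(4.6−2.5)²/(2·1.0²)) = 0.398942·exp(-2.20500) = 0.0439836] × [0.36827] = 0.0161978
  L_II = [(1/(1.1·√(2π)))·exp(−(4.6−4.2)²/(2·1.1²)) = 0.362675·exp(-0.06612) = 0.339472] × [0.180397] = 0.0612397
Prior × likelihood for each component:
  P(Z=I)·L_I = 0.49 × 0.0161978 = 0.00793694
  P(Z=II)·L_II = 0.51 × 0.0612397 = 0.0312322
Evidence: 0.00793694 + 0.0312322 = 0.0391692
P(Class I | x₁,x₂) = 0.00793694 / 0.0391692 ≈ 0.203

0.203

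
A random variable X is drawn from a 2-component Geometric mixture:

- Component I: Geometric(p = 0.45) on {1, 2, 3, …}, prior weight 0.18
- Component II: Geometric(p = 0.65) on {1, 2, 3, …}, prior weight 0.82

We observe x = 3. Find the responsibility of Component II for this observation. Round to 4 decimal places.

Posterior ∝ prior × likelihood, so P(k | x) ∝ π_k f_k(x); normalise over all components.
Component likelihoods at x = 3:
  L_I = 0.45·(1−0.45)^2 = 0.45·0.3025 = 0.136125
  L_II = 0.65·(1−0.65)^2 = 0.65·0.1225 = 0.079625
Unnormalised posteriors:
  π_I·L_I = 0.18 × 0.136125 = 0.0245025
  π_II·L_II = 0.82 × 0.079625 = 0.0652925
Denominator: 0.0245025 + 0.0652925 = 0.089795
P(Component II | the observation) ≈ 0.7271

0.7271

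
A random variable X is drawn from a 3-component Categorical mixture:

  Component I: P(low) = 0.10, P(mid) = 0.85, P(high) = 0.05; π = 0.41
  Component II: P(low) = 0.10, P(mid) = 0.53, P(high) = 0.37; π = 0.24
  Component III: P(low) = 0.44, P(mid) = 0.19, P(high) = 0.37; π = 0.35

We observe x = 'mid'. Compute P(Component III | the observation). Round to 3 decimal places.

0.123

Posterior ∝ prior × likelihood, so P(k | x) ∝ w_k f_k(x); normalise over all components.
Categorical probabilities:
  f_I = 0.85
  f_II = 0.53
  f_III = 0.19
Prior × likelihood for each component:
  w_I·f_I = 0.41 × 0.85 = 0.3485
  w_II·f_II = 0.24 × 0.53 = 0.1272
  w_III·f_III = 0.35 × 0.19 = 0.0665
Marginal: 0.3485 + 0.1272 + 0.0665 = 0.5422
Responsibility of Component III: 0.0665 / 0.5422 ≈ 0.123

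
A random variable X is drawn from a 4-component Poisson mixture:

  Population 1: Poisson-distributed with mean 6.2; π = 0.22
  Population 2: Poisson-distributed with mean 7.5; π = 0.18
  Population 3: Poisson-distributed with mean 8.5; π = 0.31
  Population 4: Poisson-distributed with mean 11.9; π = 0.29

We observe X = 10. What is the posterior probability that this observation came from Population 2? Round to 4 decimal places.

0.1700

By Bayes' theorem, P(k | x) = w_k f_k(x) / Σ_j w_j f_j(x).
Component likelihoods at x = 10:
  p_1 = e^(−6.2)·6.2^10/10! = 0.0469384
  p_2 = e^(−7.5)·7.5^10/10! = 0.0858304
  p_3 = e^(−8.5)·8.5^10/10! = 0.110388
  p_4 = e^(−11.9)·11.9^10/10! = 0.106562
Multiply by the mixture weights:
  w_1·p_1 = 0.22 × 0.0469384 = 0.0103264
  w_2·p_2 = 0.18 × 0.0858304 = 0.0154495
  w_3·p_3 = 0.31 × 0.110388 = 0.0342204
  w_4·p_4 = 0.29 × 0.106562 = 0.030903
Evidence: 0.0103264 + 0.0154495 + 0.0342204 + 0.030903 = 0.0908993
P(Population 2 | the observation) = 0.0154495 / 0.0908993 ≈ 0.1700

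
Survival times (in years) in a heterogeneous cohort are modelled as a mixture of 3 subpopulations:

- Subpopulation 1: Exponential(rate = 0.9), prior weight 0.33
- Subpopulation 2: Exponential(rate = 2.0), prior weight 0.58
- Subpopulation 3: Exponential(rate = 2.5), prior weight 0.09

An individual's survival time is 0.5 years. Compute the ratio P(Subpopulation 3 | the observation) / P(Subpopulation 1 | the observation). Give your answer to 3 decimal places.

0.340

Only the two components matter; the odds are (w_i f_i(x)) / (w_j f_j(x)).
Evaluate each component's likelihood at the observed value:
  L_1 = 0.9·e^(−0.9·0.5) = 0.9·e^(−0.4500) = 0.573865
  L_2 = 2.0·e^(−2.0·0.5) = 2.0·e^(−1.0000) = 0.735759
  L_3 = 2.5·e^(−2.5·0.5) = 2.5·e^(−1.2500) = 0.716262
Odds = (0.09/0.33) × (0.716262/0.573865) = 0.272727 × 1.24814 ≈ 0.340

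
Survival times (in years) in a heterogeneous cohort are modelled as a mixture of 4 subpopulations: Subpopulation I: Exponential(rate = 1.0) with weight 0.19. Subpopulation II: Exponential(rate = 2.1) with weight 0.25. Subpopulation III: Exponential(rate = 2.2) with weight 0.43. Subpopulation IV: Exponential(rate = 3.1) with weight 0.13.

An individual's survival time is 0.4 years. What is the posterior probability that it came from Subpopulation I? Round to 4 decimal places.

0.1476

Apply Bayes' rule: the posterior for each component is proportional to its prior times its likelihood at x.
Component likelihoods at x = 0.4 years:
  L_I = 0.67032
  L_II = 0.906592
  L_III = 0.912522
  L_IV = 0.897091
Multiply by the mixture weights:
  P(Z=I)·L_I = 0.19 × 0.67032 = 0.127361
  P(Z=II)·L_II = 0.25 × 0.906592 = 0.226648
  P(Z=III)·L_III = 0.43 × 0.912522 = 0.392385
  P(Z=IV)·L_IV = 0.13 × 0.897091 = 0.116622
Normaliser: 0.127361 + 0.226648 + 0.392385 + 0.116622 = 0.863015
Responsibility of Subpopulation I: 0.127361 / 0.863015 ≈ 0.1476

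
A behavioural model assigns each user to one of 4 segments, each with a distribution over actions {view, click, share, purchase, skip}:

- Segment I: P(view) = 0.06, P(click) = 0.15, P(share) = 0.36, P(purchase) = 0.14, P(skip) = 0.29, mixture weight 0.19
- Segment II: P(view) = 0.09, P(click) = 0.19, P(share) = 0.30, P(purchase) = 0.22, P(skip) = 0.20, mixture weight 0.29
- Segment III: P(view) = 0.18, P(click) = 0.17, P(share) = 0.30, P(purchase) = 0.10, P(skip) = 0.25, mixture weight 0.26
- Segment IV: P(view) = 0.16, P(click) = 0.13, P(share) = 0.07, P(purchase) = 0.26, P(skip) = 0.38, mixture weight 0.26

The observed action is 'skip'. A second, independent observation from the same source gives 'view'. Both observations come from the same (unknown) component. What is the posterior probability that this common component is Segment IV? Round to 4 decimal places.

0.4387

By Bayes' theorem, P(k | x) = w_k f_k(x) / Σ_j w_j f_j(x).
Since both observations come from the same component, the likelihood for component k is f_k(x₁)·f_k(x₂).
  f_I = [P(skip | comp) = 0.29] × [0.06] = 0.0174
  f_II = [P(skip | comp) = 0.20] × [0.09] = 0.018
  f_III = [P(skip | comp) = 0.25] × [0.18] = 0.045
  f_IV = [P(skip | comp) = 0.38] × [0.16] = 0.0608
Unnormalised posteriors:
  w_I·f_I = 0.19 × 0.0174 = 0.003306
  w_II·f_II = 0.29 × 0.018 = 0.00522
  w_III·f_III = 0.26 × 0.045 = 0.0117
  w_IV·f_IV = 0.26 × 0.0608 = 0.015808
Normaliser: 0.003306 + 0.00522 + 0.0117 + 0.015808 = 0.036034
So the posterior for Segment IV is 0.015808 / 0.036034 ≈ 0.4387.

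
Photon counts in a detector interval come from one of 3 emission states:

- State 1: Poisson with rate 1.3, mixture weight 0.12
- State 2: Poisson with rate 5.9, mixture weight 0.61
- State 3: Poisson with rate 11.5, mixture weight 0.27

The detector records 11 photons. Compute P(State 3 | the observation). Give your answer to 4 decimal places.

By Bayes' theorem, P(k | x) = π_k f_k(x) / Σ_j π_j f_j(x).
Evaluate each component's likelihood at the observed value:
  f_1 = 1.2236e-07
  f_2 = 0.0206956
  f_3 = 0.118068
Unnormalised posteriors:
  π_1·f_1 = 0.12 × 1.2236e-07 = 1.46832e-08
  π_2·f_2 = 0.61 × 0.0206956 = 0.0126243
  π_3·f_3 = 0.27 × 0.118068 = 0.0318785
Marginal: 1.46832e-08 + 0.0126243 + 0.0318785 = 0.0445028
P(State 3 | data) = 0.0318785 / 0.0445028 ≈ 0.7163

0.7163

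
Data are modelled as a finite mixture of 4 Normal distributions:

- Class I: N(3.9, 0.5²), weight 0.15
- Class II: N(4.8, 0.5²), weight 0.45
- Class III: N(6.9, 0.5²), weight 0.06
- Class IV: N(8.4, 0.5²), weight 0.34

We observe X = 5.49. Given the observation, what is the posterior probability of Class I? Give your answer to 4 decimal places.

0.0054

P(component k | x) = π_k·f_k(x) / marginal(x), where marginal(x) = Σ_j π_j·f_j(x).
Normal densities:
  L_I = 0.0050823
  L_II = 0.307897
  L_III = 0.0149657
  L_IV = 3.5208e-08
Multiply by the mixture weights:
  π_I·L_I = 0.15 × 0.0050823 = 0.000762345
  π_II·L_II = 0.45 × 0.307897 = 0.138553
  π_III·L_III = 0.06 × 0.0149657 = 0.000897945
  π_IV·L_IV = 0.34 × 3.5208e-08 = 1.19707e-08
Evidence: 0.000762345 + 0.138553 + 0.000897945 + 1.19707e-08 = 0.140214
P(Class I | 5.49) = 0.000762345 / 0.140214 ≈ 0.0054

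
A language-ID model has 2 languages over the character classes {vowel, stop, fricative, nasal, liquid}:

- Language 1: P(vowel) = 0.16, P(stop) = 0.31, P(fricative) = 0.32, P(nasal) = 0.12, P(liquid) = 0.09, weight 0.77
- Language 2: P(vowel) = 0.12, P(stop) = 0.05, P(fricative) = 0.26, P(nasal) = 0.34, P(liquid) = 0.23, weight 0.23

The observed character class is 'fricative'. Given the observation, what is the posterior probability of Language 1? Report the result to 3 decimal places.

0.805

The responsibility of component k is π_k f_k(x) divided by Σ_j π_j f_j(x).
Categorical probabilities:
  p_1 = P(fricative | comp) = 0.32
  p_2 = P(fricative | comp) = 0.26
Multiply by the mixture weights:
  π_1·p_1 = 0.77 × 0.32 = 0.2464
  π_2·p_2 = 0.23 × 0.26 = 0.0598
Sum: 0.2464 + 0.0598 = 0.3062
P(Language 1 | 'fricative') ≈ 0.805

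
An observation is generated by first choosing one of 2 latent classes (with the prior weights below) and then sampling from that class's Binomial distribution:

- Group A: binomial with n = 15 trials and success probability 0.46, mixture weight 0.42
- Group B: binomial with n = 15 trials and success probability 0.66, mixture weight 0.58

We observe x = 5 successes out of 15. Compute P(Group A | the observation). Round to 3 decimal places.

Apply Bayes' rule: the posterior for each component is proportional to its prior times its likelihood at x.
Evaluate each component's likelihood at the observed value:
  f_A = 0.130401
  f_B = 0.00776362
Weight by the priors:
  π_A·f_A = 0.42 × 0.130401 = 0.0547686
  π_B·f_B = 0.58 × 0.00776362 = 0.0045029
Denominator: 0.0547686 + 0.0045029 = 0.0592715
P(Group A | x) = 0.0547686 / 0.0592715 ≈ 0.924

0.924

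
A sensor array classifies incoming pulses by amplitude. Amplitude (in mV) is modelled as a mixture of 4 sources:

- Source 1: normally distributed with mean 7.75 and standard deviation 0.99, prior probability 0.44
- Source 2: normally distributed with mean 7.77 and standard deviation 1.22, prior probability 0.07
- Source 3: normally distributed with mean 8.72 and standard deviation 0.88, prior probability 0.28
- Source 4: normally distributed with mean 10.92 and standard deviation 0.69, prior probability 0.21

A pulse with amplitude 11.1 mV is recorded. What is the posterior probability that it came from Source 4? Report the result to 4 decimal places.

0.9638

By Bayes' theorem, P(k | x) = π_k f_k(x) / Σ_j π_j f_j(x).
Component likelihoods at x = 11.1 mV:
  f_1 = (1/(0.99·√(2π)))·exp(−(11.1−7.75)²/(2·0.99²)) = 0.402972·exp(-5.72518) = 0.0013148
  f_2 = (1/(1.22·√(2π)))·exp(−(11.1−7.77)²/(2·1.22²)) = 0.327002·exp(-3.72511) = 0.00788418
  f_3 = (1/(0.88·√(2π)))·exp(−(11.1−8.72)²/(2·0.88²)) = 0.453344·exp(-3.65728) = 0.0116974
  f_4 = (1/(0.69·√(2π)))·exp(−(11.1−10.92)²/(2·0.69²)) = 0.578177·exp(-0.03403) = 0.558835
Multiply by the mixture weights:
  π_1·f_1 = 0.44 × 0.0013148 = 0.000578513
  π_2·f_2 = 0.07 × 0.00788418 = 0.000551893
  π_3·f_3 = 0.28 × 0.0116974 = 0.00327527
  π_4·f_4 = 0.21 × 0.558835 = 0.117355
Normaliser: 0.000578513 + 0.000551893 + 0.00327527 + 0.117355 = 0.121761
So the posterior for Source 4 is 0.117355 / 0.121761 ≈ 0.9638.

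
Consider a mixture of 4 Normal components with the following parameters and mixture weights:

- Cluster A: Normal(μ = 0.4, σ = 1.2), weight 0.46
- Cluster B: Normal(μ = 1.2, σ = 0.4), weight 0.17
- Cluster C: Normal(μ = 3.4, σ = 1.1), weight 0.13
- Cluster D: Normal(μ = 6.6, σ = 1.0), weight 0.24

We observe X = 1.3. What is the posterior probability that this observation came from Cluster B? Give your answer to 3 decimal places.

0.572

The responsibility of component k is P(Z=k) f_k(x) divided by Σ_j P(Z=j) f_j(x).
Component likelihoods at x = 1.3:
  f_A = (1/(1.2·√(2π)))·exp(−(1.3−0.4)²/(2·1.2²)) = 0.332452·exp(-0.28125) = 0.250948
  f_B = (1/(0.4·√(2π)))·exp(−(1.3−1.2)²/(2·0.4²)) = 0.997356·exp(-0.03125) = 0.96667
  f_C = (1/(1.1·√(2π)))·exp(−(1.3−3.4)²/(2·1.1²)) = 0.362675·exp(-1.82231) = 0.0586268
  f_D = (1/(1.0·√(2π)))·exp(−(1.3−6.6)²/(2·1.0²)) = 0.398942·exp(-14.04500) = 3.17135e-07
Weight by the priors:
  P(Z=A)·f_A = 0.46 × 0.250948 = 0.115436
  P(Z=B)·f_B = 0.17 × 0.96667 = 0.164334
  P(Z=C)·f_C = 0.13 × 0.0586268 = 0.00762149
  P(Z=D)·f_D = 0.24 × 3.17135e-07 = 7.61124e-08
Marginal: 0.115436 + 0.164334 + 0.00762149 + 7.61124e-08 = 0.287392
P(Cluster B | 1.3) = 0.164334 / 0.287392 ≈ 0.572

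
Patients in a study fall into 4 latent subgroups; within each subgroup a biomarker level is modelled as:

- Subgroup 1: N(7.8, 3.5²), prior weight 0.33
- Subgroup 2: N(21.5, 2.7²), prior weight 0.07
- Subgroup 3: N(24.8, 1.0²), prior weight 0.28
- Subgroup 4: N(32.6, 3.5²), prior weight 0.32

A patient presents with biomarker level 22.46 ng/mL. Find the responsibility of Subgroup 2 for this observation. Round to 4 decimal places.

Apply Bayes' rule: the posterior for each component is proportional to its prior times its likelihood at x.
Component likelihoods at x = 22.46 ng/mL:
  p_1 = (1/(3.5·√(2π)))·exp(−(22.46−7.8)²/(2·3.5²)) = 0.113984·exp(-8.77207) = 1.76678e-05
  p_2 = (1/(2.7·√(2π)))·exp(−(22.46−21.5)²/(2·2.7²)) = 0.147756·exp(-0.06321) = 0.138706
  p_3 = (1/(1.0·√(2π)))·exp(−(22.46−24.8)²/(2·1.0²)) = 0.398942·exp(-2.73780) = 0.0258166
  p_4 = (1/(3.5·√(2π)))·exp(−(22.46−32.6)²/(2·3.5²)) = 0.113984·exp(-4.19672) = 0.00171487
Multiply by the mixture weights:
  π_1·p_1 = 0.33 × 1.76678e-05 = 5.83037e-06
  π_2·p_2 = 0.07 × 0.138706 = 0.00970941
  π_3·p_3 = 0.28 × 0.0258166 = 0.00722864
  π_4·p_4 = 0.32 × 0.00171487 = 0.000548757
Denominator: 5.83037e-06 + 0.00970941 + 0.00722864 + 0.000548757 = 0.0174926
Responsibility of Subgroup 2: 0.00970941 / 0.0174926 ≈ 0.5551

0.5551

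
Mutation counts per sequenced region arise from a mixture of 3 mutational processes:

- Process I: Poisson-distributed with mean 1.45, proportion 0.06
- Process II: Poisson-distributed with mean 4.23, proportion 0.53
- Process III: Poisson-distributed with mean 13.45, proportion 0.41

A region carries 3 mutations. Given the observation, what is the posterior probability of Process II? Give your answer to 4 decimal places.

0.9294

By Bayes' theorem, P(k | x) = P(Z=k) f_k(x) / Σ_j P(Z=j) f_j(x).
Evaluate each component's likelihood at the observed value:
  L_I = 0.119186
  L_II = 0.183571
  L_III = 0.00058446
Prior × likelihood for each component:
  P(Z=I)·L_I = 0.06 × 0.119186 = 0.00715117
  P(Z=II)·L_II = 0.53 × 0.183571 = 0.0972927
  P(Z=III)·L_III = 0.41 × 0.00058446 = 0.000239629
Evidence: 0.00715117 + 0.0972927 + 0.000239629 = 0.104683
Responsibility of Process II: 0.0972927 / 0.104683 ≈ 0.9294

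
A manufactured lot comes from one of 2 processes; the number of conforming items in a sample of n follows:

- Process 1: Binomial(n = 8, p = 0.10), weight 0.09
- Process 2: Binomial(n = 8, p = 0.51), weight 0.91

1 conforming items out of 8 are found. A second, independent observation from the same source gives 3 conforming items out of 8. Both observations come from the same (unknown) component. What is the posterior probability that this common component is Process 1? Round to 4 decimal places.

Posterior ∝ prior × likelihood, so P(k | x) ∝ w_k f_k(x); normalise over all components.
Since both observations come from the same component, the likelihood for component k is f_k(x₁)·f_k(x₂).
  L_1 = [C(8,1)·0.10^1·0.90^7 = 8·0.1·0.478297 = 0.382638] × [0.0330674] = 0.0126528
  L_2 = [C(8,1)·0.51^1·0.49^7 = 8·0.51·0.00678223 = 0.0276715] × [0.209835] = 0.00580646
Prior × likelihood for each component:
  w_1·L_1 = 0.09 × 0.0126528 = 0.00113876
  w_2·L_2 = 0.91 × 0.00580646 = 0.00528388
Evidence: 0.00113876 + 0.00528388 = 0.00642264
P(Process 1 | x) = 0.00113876 / 0.00642264 ≈ 0.1773

0.1773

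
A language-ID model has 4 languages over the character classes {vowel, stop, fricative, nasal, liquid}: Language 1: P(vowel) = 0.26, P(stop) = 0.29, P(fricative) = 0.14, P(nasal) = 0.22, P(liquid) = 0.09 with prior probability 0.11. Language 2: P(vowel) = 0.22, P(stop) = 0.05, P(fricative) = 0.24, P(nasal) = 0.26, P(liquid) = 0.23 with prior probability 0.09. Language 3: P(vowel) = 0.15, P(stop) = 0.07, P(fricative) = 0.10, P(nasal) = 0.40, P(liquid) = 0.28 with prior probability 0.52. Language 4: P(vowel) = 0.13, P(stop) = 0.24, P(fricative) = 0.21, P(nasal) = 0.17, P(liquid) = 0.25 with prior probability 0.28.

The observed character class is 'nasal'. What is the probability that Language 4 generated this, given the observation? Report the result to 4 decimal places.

By Bayes' theorem, P(k | x) = w_k f_k(x) / Σ_j w_j f_j(x).
Categorical probabilities:
  f_1 = P(nasal | comp) = 0.22
  f_2 = P(nasal | comp) = 0.26
  f_3 = P(nasal | comp) = 0.40
  f_4 = P(nasal | comp) = 0.17
Multiply by the mixture weights:
  w_1·f_1 = 0.11 × 0.22 = 0.0242
  w_2·f_2 = 0.09 × 0.26 = 0.0234
  w_3·f_3 = 0.52 × 0.4 = 0.208
  w_4·f_4 = 0.28 × 0.17 = 0.0476
Evidence: 0.0242 + 0.0234 + 0.208 + 0.0476 = 0.3032
P(Language 4 | 'nasal') = 0.0476 / 0.3032 ≈ 0.1570

0.1570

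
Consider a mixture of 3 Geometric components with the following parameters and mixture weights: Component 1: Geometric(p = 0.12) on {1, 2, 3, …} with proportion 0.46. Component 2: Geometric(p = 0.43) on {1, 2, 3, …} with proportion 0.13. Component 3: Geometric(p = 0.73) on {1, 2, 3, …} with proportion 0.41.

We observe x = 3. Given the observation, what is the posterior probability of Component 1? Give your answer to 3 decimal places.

0.517

By Bayes' theorem, P(k | x) = w_k f_k(x) / Σ_j w_j f_j(x).
Geometric probabilities:
  p_1 = 0.092928
  p_2 = 0.139707
  p_3 = 0.053217
Weight by the priors:
  w_1·p_1 = 0.46 × 0.092928 = 0.0427469
  w_2·p_2 = 0.13 × 0.139707 = 0.0181619
  w_3·p_3 = 0.41 × 0.053217 = 0.021819
Evidence: 0.0427469 + 0.0181619 + 0.021819 = 0.0827278
P(Component 1 | the observation) ≈ 0.517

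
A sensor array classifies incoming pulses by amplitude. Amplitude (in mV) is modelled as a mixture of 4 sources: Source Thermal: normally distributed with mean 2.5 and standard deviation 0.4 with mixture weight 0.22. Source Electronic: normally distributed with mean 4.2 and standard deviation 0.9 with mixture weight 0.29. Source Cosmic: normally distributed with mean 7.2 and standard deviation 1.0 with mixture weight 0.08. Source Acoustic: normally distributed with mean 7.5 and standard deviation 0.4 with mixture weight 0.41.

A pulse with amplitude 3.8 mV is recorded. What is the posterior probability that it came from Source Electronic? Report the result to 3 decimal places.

0.990

By Bayes' theorem, P(k | x) = π_k f_k(x) / Σ_j π_j f_j(x).
Normal densities:
  L_Thermal = 0.00507262
  L_Electronic = 0.401582
  L_Cosmic = 0.00123222
  L_Acoustic = 2.62536e-19
Prior × likelihood for each component:
  π_Thermal·L_Thermal = 0.22 × 0.00507262 = 0.00111598
  π_Electronic·L_Electronic = 0.29 × 0.401582 = 0.116459
  π_Cosmic·L_Cosmic = 0.08 × 0.00123222 = 9.85775e-05
  π_Acoustic·L_Acoustic = 0.41 × 2.62536e-19 = 1.0764e-19
Sum: 0.00111598 + 0.116459 + 9.85775e-05 + 1.0764e-19 = 0.117673
P(Source Electronic | the observation) = 0.116459 / 0.117673 ≈ 0.990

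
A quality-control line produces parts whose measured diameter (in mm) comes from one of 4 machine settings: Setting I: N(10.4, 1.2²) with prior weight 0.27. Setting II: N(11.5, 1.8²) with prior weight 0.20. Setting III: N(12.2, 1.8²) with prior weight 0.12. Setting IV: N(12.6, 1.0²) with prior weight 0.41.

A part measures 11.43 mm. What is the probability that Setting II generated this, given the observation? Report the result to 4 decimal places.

By Bayes' theorem, P(k | x) = w_k f_k(x) / Σ_j w_j f_j(x).
Normal densities:
  f_I = (1/(1.2·√(2π)))·exp(−(11.43−10.4)²/(2·1.2²)) = 0.332452·exp(-0.36837) = 0.230011
  f_II = (1/(1.8·√(2π)))·exp(−(11.43−11.5)²/(2·1.8²)) = 0.221635·exp(-0.00076) = 0.221467
  f_III = (1/(1.8·√(2π)))·exp(−(11.43−12.2)²/(2·1.8²)) = 0.221635·exp(-0.09150) = 0.202256
  f_IV = (1/(1.0·√(2π)))·exp(−(11.43−12.6)²/(2·1.0²)) = 0.398942·exp(-0.68445) = 0.201214
Prior × likelihood for each component:
  w_I·f_I = 0.27 × 0.230011 = 0.062103
  w_II·f_II = 0.20 × 0.221467 = 0.0442934
  w_III·f_III = 0.12 × 0.202256 = 0.0242707
  w_IV·f_IV = 0.41 × 0.201214 = 0.0824976
Evidence: 0.062103 + 0.0442934 + 0.0242707 + 0.0824976 = 0.213165
So the posterior for Setting II is 0.0442934 / 0.213165 ≈ 0.2078.

0.2078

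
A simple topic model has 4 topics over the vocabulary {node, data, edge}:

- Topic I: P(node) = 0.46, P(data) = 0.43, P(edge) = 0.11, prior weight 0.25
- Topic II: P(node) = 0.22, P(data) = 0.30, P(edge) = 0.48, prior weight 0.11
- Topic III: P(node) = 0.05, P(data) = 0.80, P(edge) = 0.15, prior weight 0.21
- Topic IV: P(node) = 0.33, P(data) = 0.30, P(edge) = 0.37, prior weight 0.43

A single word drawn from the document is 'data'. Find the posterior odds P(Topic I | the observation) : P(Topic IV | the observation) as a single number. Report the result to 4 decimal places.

The posterior odds equal the prior odds times the likelihood ratio: (w_i/w_j)·(f_i(x)/f_j(x)).
Evaluate each component's likelihood at the observed value:
  L_I = P(data | comp) = 0.43
  L_II = P(data | comp) = 0.30
  L_III = P(data | comp) = 0.80
  L_IV = P(data | comp) = 0.30
Odds = (0.25/0.43) × (0.43/0.3) = 0.581395 × 1.43333 ≈ 0.8333

0.8333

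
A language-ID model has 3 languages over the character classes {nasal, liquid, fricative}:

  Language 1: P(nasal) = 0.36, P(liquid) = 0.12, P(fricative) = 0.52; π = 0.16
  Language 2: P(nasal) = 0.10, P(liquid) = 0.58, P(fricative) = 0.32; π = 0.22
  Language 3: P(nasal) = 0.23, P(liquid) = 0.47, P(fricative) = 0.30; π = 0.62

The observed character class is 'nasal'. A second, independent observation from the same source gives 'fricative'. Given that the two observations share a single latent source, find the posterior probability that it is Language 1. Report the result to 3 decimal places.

0.375

Apply Bayes' rule: the posterior for each component is proportional to its prior times its likelihood at x.
Since both observations come from the same component, the likelihood for component k is f_k(x₁)·f_k(x₂).
  p_1 = [0.36] × [0.52] = 0.1872
  p_2 = [0.1] × [0.32] = 0.032
  p_3 = [0.23] × [0.3] = 0.069
Unnormalised posteriors:
  π_1·p_1 = 0.16 × 0.1872 = 0.029952
  π_2·p_2 = 0.22 × 0.032 = 0.00704
  π_3·p_3 = 0.62 × 0.069 = 0.04278
Marginal: 0.029952 + 0.00704 + 0.04278 = 0.079772
P(Language 1 | x₁,x₂) = 0.029952 / 0.079772 ≈ 0.375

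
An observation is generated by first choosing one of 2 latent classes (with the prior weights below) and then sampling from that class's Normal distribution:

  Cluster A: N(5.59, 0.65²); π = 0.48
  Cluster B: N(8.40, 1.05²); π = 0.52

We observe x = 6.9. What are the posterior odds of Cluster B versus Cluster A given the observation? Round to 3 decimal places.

1.842

Posterior odds = (w_i f_i(x)) / (w_j f_j(x)); the normalising sum cancels.
Component likelihoods at x = 6.9:
  f_A = 0.0805366
  f_B = 0.13695
Odds = (0.52/0.48) × (0.13695/0.0805366) = 1.08333 × 1.70047 ≈ 1.842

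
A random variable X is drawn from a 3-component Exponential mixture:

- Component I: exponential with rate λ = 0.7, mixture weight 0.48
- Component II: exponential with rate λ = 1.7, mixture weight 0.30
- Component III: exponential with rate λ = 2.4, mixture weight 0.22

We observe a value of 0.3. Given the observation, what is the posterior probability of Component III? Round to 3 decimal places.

0.308

Posterior ∝ prior × likelihood, so P(k | x) ∝ P(Z=k) f_k(x); normalise over all components.
Exponential densities:
  p_I = 0.567409
  p_II = 1.02084
  p_III = 1.16821
Multiply by the mixture weights:
  P(Z=I)·p_I = 0.48 × 0.567409 = 0.272356
  P(Z=II)·p_II = 0.30 × 1.02084 = 0.306253
  P(Z=III)·p_III = 0.22 × 1.16821 = 0.257005
Denominator: 0.272356 + 0.306253 + 0.257005 = 0.835614
P(Component III | data) ≈ 0.308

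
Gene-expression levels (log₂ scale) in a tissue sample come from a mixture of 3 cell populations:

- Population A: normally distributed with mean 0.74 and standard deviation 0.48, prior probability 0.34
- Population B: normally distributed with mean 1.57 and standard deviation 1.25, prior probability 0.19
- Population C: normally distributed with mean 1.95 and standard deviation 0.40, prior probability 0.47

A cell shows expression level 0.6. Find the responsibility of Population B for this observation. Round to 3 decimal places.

P(component k | x) = π_k·f_k(x) / marginal(x), where marginal(x) = Σ_j π_j·f_j(x).
Component likelihoods at x = 0.6:
  f_A = (1/(0.48·√(2π)))·exp(−(0.6−0.74)²/(2·0.48²)) = 0.831130·exp(-0.04253) = 0.796519
  f_B = (1/(1.25·√(2π)))·exp(−(0.6−1.57)²/(2·1.25²)) = 0.319154·exp(-0.30109) = 0.236178
  f_C = (1/(0.40·√(2π)))·exp(−(0.6−1.95)²/(2·0.40²)) = 0.997356·exp(-5.69531) = 0.0033528
Weight by the priors:
  π_A·f_A = 0.34 × 0.796519 = 0.270817
  π_B·f_B = 0.19 × 0.236178 = 0.0448738
  π_C·f_C = 0.47 × 0.0033528 = 0.00157581
Marginal: 0.270817 + 0.0448738 + 0.00157581 = 0.317266
P(Population B | data) ≈ 0.141

0.141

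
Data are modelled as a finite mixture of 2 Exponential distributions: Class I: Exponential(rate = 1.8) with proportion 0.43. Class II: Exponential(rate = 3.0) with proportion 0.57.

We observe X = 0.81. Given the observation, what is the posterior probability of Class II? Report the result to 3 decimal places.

0.455

The responsibility of component k is w_k f_k(x) divided by Σ_j w_j f_j(x).
Component likelihoods at x = 0.81:
  p_I = 1.8·e^(−1.8·0.81) = 1.8·e^(−1.4580) = 0.418862
  p_II = 3.0·e^(−3.0·0.81) = 3.0·e^(−2.4300) = 0.26411
Weight by the priors:
  w_I·p_I = 0.43 × 0.418862 = 0.180111
  w_II·p_II = 0.57 × 0.26411 = 0.150543
Marginal: 0.180111 + 0.150543 = 0.330654
So the posterior for Class II is 0.150543 / 0.330654 ≈ 0.455.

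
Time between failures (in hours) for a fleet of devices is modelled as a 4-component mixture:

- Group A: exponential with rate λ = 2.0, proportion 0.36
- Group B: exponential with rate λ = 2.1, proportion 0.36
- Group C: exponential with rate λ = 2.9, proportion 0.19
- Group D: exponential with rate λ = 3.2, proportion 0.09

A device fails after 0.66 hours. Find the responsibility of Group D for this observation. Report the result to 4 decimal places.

0.0700

Posterior ∝ prior × likelihood, so P(k | x) ∝ w_k f_k(x); normalise over all components.
Exponential densities:
  p_A = 2.0·e^(−2.0·0.66) = 2.0·e^(−1.3200) = 0.534271
  p_B = 2.1·e^(−2.1·0.66) = 2.1·e^(−1.3860) = 0.525155
  p_C = 2.9·e^(−2.9·0.66) = 2.9·e^(−1.9140) = 0.427719
  p_D = 3.2·e^(−3.2·0.66) = 3.2·e^(−2.1120) = 0.387186
Weight by the priors:
  w_A·p_A = 0.36 × 0.534271 = 0.192337
  w_B·p_B = 0.36 × 0.525155 = 0.189056
  w_C·p_C = 0.19 × 0.427719 = 0.0812666
  w_D·p_D = 0.09 × 0.387186 = 0.0348468
Sum: 0.192337 + 0.189056 + 0.0812666 + 0.0348468 = 0.497506
P(Group D | 0.66 hours) ≈ 0.0700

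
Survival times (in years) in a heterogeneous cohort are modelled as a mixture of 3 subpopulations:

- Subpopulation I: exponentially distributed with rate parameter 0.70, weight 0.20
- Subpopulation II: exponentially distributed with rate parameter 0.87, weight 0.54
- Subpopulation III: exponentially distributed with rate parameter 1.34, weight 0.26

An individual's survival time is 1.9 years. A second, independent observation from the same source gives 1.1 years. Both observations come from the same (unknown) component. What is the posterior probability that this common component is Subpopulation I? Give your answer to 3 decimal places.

0.238

P(component k | x) = π_k·f_k(x) / marginal(x), where marginal(x) = Σ_j π_j·f_j(x).
Since both observations come from the same component, the likelihood for component k is f_k(x₁)·f_k(x₂).
  f_I = [0.185134] × [0.324109] = 0.0600036
  f_II = [0.166583] × [0.334118] = 0.0556583
  f_III = [0.105049] × [0.30687] = 0.0322363
Weight by the priors:
  π_I·f_I = 0.20 × 0.0600036 = 0.0120007
  π_II·f_II = 0.54 × 0.0556583 = 0.0300555
  π_III·f_III = 0.26 × 0.0322363 = 0.00838145
Marginal: 0.0120007 + 0.0300555 + 0.00838145 = 0.0504377
P(Subpopulation I | data) ≈ 0.238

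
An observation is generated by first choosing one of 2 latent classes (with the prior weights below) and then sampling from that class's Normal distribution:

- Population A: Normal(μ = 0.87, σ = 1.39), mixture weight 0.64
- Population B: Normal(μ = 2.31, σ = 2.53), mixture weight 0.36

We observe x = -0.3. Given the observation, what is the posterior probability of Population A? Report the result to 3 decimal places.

0.794

Posterior ∝ prior × likelihood, so P(k | x) ∝ P(Z=k) f_k(x); normalise over all components.
Normal densities:
  p_A = (1/(1.39·√(2π)))·exp(−(-0.3−0.87)²/(2·1.39²)) = 0.287009·exp(-0.35425) = 0.201394
  p_B = (1/(2.53·√(2π)))·exp(−(-0.3−2.31)²/(2·2.53²)) = 0.157685·exp(-0.53212) = 0.0926174
Unnormalised posteriors:
  P(Z=A)·p_A = 0.64 × 0.201394 = 0.128892
  P(Z=B)·p_B = 0.36 × 0.0926174 = 0.0333423
Normaliser: 0.128892 + 0.0333423 = 0.162234
So the posterior for Population A is 0.128892 / 0.162234 ≈ 0.794.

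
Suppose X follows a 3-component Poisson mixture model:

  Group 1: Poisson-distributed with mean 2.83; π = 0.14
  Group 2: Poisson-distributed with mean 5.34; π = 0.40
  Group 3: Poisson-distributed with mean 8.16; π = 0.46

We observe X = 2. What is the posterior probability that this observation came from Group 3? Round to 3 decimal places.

The responsibility of component k is w_k f_k(x) divided by Σ_j w_j f_j(x).
Component likelihoods at x = 2:
  p_1 = e^(−2.83)·2.83^2/2! = 0.236314
  p_2 = e^(−5.34)·5.34^2/2! = 0.0683786
  p_3 = e^(−8.16)·8.16^2/2! = 0.00951716
Weight by the priors:
  w_1·p_1 = 0.14 × 0.236314 = 0.033084
  w_2·p_2 = 0.40 × 0.0683786 = 0.0273514
  w_3·p_3 = 0.46 × 0.00951716 = 0.00437789
Normaliser: 0.033084 + 0.0273514 + 0.00437789 = 0.0648133
So the posterior for Group 3 is 0.00437789 / 0.0648133 ≈ 0.068.

0.068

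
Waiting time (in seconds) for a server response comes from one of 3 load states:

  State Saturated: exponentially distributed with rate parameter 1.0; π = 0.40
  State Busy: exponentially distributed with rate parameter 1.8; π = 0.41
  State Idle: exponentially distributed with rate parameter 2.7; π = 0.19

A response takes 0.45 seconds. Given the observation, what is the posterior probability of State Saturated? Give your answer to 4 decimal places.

0.3467

By Bayes' theorem, P(k | x) = π_k f_k(x) / Σ_j π_j f_j(x).
Evaluate each component's likelihood at the observed value:
  f_Saturated = 1.0·e^(−1.0·0.45) = 1.0·e^(−0.4500) = 0.637628
  f_Busy = 1.8·e^(−1.8·0.45) = 1.8·e^(−0.8100) = 0.800745
  f_Idle = 2.7·e^(−2.7·0.45) = 2.7·e^(−1.2150) = 0.801117
Multiply by the mixture weights:
  π_Saturated·f_Saturated = 0.40 × 0.637628 = 0.255051
  π_Busy·f_Busy = 0.41 × 0.800745 = 0.328305
  π_Idle·f_Idle = 0.19 × 0.801117 = 0.152212
Denominator: 0.255051 + 0.328305 + 0.152212 = 0.735569
So the posterior for State Saturated is 0.255051 / 0.735569 ≈ 0.3467.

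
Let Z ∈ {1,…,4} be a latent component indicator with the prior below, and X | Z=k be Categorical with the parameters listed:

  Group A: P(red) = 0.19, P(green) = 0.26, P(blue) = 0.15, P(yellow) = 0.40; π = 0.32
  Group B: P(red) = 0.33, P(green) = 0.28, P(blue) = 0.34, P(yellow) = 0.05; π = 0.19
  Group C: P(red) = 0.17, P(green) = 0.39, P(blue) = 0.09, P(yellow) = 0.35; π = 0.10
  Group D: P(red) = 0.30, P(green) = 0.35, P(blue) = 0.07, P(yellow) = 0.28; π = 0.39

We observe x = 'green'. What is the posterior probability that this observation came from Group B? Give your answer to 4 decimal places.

0.1706

By Bayes' theorem, P(k | x) = w_k f_k(x) / Σ_j w_j f_j(x).
Categorical probabilities:
  f_A = P(green | comp) = 0.26
  f_B = P(green | comp) = 0.28
  f_C = P(green | comp) = 0.39
  f_D = P(green | comp) = 0.35
Multiply by the mixture weights:
  w_A·f_A = 0.32 × 0.26 = 0.0832
  w_B·f_B = 0.19 × 0.28 = 0.0532
  w_C·f_C = 0.10 × 0.39 = 0.039
  w_D·f_D = 0.39 × 0.35 = 0.1365
Marginal: 0.0832 + 0.0532 + 0.039 + 0.1365 = 0.3119
P(Group B | the observation) ≈ 0.1706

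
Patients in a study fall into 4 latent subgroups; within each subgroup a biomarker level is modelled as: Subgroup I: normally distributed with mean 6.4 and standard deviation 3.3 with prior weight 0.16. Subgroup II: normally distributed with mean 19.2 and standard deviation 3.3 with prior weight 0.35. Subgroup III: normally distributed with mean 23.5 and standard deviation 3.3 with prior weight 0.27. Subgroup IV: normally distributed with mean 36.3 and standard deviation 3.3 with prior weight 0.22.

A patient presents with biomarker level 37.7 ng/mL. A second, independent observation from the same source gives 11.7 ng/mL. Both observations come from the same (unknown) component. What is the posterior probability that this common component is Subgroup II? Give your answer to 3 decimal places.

0.084

P(component k | x) = P(Z=k)·f_k(x) / marginal(x), where marginal(x) = Σ_j P(Z=j)·f_j(x).
Since both observations come from the same component, the likelihood for component k is f_k(x₁)·f_k(x₂).
  f_I = [(1/(3.3·√(2π)))·exp(−(37.7−6.4)²/(2·3.3²)) = 0.120892·exp(-44.98118) = 3.5263e-21] × [0.0332874] = 1.17382e-22
  f_II = [(1/(3.3·√(2π)))·exp(−(37.7−19.2)²/(2·3.3²)) = 0.120892·exp(-15.71396) = 1.81097e-08] × [0.00913625] = 1.65455e-10
  f_III = [(1/(3.3·√(2π)))·exp(−(37.7−23.5)²/(2·3.3²)) = 0.120892·exp(-9.25803) = 1.15261e-05] × [0.000202275] = 2.33144e-09
  f_IV = [(1/(3.3·√(2π)))·exp(−(37.7−36.3)²/(2·3.3²)) = 0.120892·exp(-0.08999) = 0.110488] × [1.03626e-13] = 1.14494e-14
Unnormalised posteriors:
  P(Z=I)·f_I = 0.16 × 1.17382e-22 = 1.8781e-23
  P(Z=II)·f_II = 0.35 × 1.65455e-10 = 5.79091e-11
  P(Z=III)·f_III = 0.27 × 2.33144e-09 = 6.2949e-10
  P(Z=IV)·f_IV = 0.22 × 1.14494e-14 = 2.51887e-15
Sum: 1.8781e-23 + 5.79091e-11 + 6.2949e-10 + 2.51887e-15 = 6.87402e-10
Responsibility of Subgroup II: 5.79091e-11 / 6.87402e-10 ≈ 0.084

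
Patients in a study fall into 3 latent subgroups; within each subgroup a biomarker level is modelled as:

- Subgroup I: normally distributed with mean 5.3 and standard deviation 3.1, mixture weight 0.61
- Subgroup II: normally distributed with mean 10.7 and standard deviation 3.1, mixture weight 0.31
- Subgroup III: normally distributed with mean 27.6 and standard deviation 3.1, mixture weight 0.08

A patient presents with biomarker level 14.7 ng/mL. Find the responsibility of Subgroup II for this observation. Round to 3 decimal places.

Posterior ∝ prior × likelihood, so P(k | x) ∝ π_k f_k(x); normalise over all components.
Component likelihoods at x = 14.7 ng/mL:
  f_I = 0.00129709
  f_II = 0.0559774
  f_III = 2.23539e-05
Multiply by the mixture weights:
  π_I·f_I = 0.61 × 0.00129709 = 0.000791222
  π_II·f_II = 0.31 × 0.0559774 = 0.017353
  π_III·f_III = 0.08 × 2.23539e-05 = 1.78831e-06
Marginal: 0.000791222 + 0.017353 + 1.78831e-06 = 0.018146
P(Subgroup II | 14.7 ng/mL) ≈ 0.956

0.956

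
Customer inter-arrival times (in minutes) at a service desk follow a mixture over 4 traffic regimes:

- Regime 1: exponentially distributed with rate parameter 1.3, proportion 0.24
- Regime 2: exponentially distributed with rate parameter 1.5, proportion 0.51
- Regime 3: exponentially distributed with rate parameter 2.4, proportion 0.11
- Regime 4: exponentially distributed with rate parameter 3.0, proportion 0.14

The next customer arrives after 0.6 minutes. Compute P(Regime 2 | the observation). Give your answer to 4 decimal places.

Posterior ∝ prior × likelihood, so P(k | x) ∝ w_k f_k(x); normalise over all components.
Exponential densities:
  f_1 = 1.3·e^(−1.3·0.6) = 1.3·e^(−0.7800) = 0.595928
  f_2 = 1.5·e^(−1.5·0.6) = 1.5·e^(−0.9000) = 0.609854
  f_3 = 2.4·e^(−2.4·0.6) = 2.4·e^(−1.4400) = 0.568627
  f_4 = 3.0·e^(−3.0·0.6) = 3.0·e^(−1.8000) = 0.495897
Unnormalised posteriors:
  w_1·f_1 = 0.24 × 0.595928 = 0.143023
  w_2·f_2 = 0.51 × 0.609854 = 0.311026
  w_3·f_3 = 0.11 × 0.568627 = 0.0625489
  w_4·f_4 = 0.14 × 0.495897 = 0.0694255
Normaliser: 0.143023 + 0.311026 + 0.0625489 + 0.0694255 = 0.586023
P(Regime 2 | 0.6 minutes) ≈ 0.5307

0.5307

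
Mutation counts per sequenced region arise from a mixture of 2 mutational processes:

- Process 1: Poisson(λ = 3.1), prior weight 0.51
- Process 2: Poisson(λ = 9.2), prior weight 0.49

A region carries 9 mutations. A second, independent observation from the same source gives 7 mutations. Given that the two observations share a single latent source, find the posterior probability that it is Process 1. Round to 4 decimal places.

0.0057

Posterior ∝ prior × likelihood, so P(k | x) ∝ P(Z=k) f_k(x); normalise over all components.
Since both observations come from the same component, the likelihood for component k is f_k(x₁)·f_k(x₂).
  L_1 = [e^(−3.1)·3.1^9/9! = 0.00328231] × [0.0245917] = 8.07175e-05
  L_2 = [e^(−9.2)·9.2^9/9! = 0.131467] × [0.111834] = 0.0147026
Prior × likelihood for each component:
  P(Z=1)·L_1 = 0.51 × 8.07175e-05 = 4.11659e-05
  P(Z=2)·L_2 = 0.49 × 0.0147026 = 0.00720426
Evidence: 4.11659e-05 + 0.00720426 = 0.00724542
P(Process 1 | x₁,x₂) = 4.11659e-05 / 0.00724542 ≈ 0.0057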